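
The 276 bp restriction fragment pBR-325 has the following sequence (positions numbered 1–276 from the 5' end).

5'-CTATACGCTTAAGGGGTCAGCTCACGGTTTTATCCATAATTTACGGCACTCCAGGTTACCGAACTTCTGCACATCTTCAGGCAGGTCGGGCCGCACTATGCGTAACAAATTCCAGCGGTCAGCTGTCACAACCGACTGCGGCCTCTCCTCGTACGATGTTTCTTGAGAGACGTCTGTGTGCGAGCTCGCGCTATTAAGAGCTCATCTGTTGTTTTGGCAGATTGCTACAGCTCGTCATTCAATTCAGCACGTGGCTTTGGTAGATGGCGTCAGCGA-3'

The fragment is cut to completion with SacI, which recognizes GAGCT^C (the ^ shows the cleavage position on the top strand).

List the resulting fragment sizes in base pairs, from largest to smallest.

SacI sites (GAGCTC) start at positions 182, 198.
SacI cuts after base 5 of each site (before the last base), so after positions 186, 202.
Linear molecule, 2 cuts → 3 fragments:
  1–186 → 186 bp
  187–202 → 16 bp
  203–276 → 74 bp
Sorted largest to smallest: 186, 74, 16 bp.

186, 74, 16 bp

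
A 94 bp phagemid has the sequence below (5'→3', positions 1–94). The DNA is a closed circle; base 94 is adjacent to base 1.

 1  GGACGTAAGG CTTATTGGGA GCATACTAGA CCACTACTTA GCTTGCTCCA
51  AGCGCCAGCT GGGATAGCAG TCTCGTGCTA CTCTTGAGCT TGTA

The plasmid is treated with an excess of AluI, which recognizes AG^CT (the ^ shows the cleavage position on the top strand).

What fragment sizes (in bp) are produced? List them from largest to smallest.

AluI sites (AGCT) start at positions 40, 57, 87.
AluI cuts after base 2 of each site, so after positions 41, 58, 88.
Circular molecule, 3 cuts → 3 fragments:
  42–58 → 17 bp
  59–88 → 30 bp
  89–94 then 1–41 → 6 + 41 = 47 bp
Sorted largest to smallest: 47, 30, 17 bp.

47, 30, 17 bp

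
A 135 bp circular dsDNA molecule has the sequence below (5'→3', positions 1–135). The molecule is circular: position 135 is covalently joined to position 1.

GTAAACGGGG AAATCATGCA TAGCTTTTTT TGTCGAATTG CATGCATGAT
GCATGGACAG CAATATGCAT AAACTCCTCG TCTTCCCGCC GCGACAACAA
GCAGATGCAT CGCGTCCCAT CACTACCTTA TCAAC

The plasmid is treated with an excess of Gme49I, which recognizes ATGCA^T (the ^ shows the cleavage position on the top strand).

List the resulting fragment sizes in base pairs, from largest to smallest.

46, 40, 26, 16, 7 bp

Gme49I sites (ATGCAT) start at positions 16, 42, 49, 65, 105.
Gme49I cuts after base 5 of each site (before the last base), so after positions 20, 46, 53, 69, 109.
Circular molecule, 5 cuts → 5 fragments:
  21–46 → 26 bp
  47–53 → 7 bp
  54–69 → 16 bp
  70–109 → 40 bp
  110–135 then 1–20 → 26 + 20 = 46 bp
Sorted largest to smallest: 46, 40, 26, 16, 7 bp.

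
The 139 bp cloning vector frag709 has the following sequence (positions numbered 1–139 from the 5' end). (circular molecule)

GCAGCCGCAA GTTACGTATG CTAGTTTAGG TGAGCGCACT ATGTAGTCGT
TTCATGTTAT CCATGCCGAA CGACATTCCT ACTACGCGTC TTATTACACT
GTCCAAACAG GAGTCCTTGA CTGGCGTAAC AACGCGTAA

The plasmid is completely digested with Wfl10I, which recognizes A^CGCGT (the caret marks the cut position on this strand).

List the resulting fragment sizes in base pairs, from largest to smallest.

Wfl10I sites (ACGCGT) start at positions 84, 132.
Wfl10I cuts after the first base of each site, so after positions 84, 132.
Circular molecule, 2 cuts → 2 fragments:
  85–132 → 48 bp
  133–139 then 1–84 → 7 + 84 = 91 bp
Sorted largest to smallest: 91, 48 bp.

91, 48 bp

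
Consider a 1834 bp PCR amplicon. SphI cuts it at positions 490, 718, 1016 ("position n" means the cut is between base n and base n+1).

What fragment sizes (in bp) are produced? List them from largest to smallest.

818, 490, 298, 228 bp

Linear molecule, 3 cuts → 4 fragments:
  490 − 0 = 490 bp
  718 − 490 = 228 bp
  1016 − 718 = 298 bp
  1834 − 1016 = 818 bp
Sorted largest to smallest: 818, 490, 298, 228 bp.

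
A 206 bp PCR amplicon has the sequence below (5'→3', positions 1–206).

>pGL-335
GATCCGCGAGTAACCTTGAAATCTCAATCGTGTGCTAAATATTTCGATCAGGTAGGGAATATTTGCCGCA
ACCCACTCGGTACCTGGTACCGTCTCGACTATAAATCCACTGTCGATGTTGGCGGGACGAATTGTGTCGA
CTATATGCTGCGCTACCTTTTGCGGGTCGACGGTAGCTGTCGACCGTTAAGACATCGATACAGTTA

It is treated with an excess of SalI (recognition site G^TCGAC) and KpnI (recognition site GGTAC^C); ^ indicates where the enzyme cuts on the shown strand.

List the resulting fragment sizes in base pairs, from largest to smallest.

83, 46, 30, 27, 13, 7 bp

SalI sites (GTCGAC) start at positions 136, 166, 179.
SalI cuts after the first base of each site, so after positions 136, 166, 179.
KpnI sites (GGTACC) start at positions 79, 86.
KpnI cuts after base 5 of each site (before the last base), so after positions 83, 90.
Combined cut positions: 83, 90, 136, 166, 179.
Linear molecule, 5 cuts → 6 fragments:
  1–83 → 83 bp
  84–90 → 7 bp
  91–136 → 46 bp
  137–166 → 30 bp
  167–179 → 13 bp
  180–206 → 27 bp
Sorted largest to smallest: 83, 46, 30, 27, 13, 7 bp.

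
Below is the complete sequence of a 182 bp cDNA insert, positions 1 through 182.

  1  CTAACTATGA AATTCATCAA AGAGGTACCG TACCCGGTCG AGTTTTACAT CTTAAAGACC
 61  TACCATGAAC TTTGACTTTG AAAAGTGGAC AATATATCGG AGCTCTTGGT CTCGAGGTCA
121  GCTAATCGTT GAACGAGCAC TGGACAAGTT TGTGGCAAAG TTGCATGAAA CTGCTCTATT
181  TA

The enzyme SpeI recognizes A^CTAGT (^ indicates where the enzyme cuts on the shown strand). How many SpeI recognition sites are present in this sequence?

No occurrence of ACTAGT is present in the sequence.
SpeI does not cut: 0 sites.

0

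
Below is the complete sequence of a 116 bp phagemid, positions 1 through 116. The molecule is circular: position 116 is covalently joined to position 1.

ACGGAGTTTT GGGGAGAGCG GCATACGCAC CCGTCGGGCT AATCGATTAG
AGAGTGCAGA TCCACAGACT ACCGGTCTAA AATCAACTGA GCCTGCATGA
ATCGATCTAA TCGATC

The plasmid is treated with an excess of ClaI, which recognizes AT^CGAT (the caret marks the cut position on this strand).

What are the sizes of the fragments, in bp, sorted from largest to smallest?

ClaI sites (ATCGAT) start at positions 42, 101, 110.
ClaI cuts after base 2 of each site, so after positions 43, 102, 111.
Circular molecule, 3 cuts → 3 fragments:
  44–102 → 59 bp
  103–111 → 9 bp
  112–116 then 1–43 → 5 + 43 = 48 bp
Sorted largest to smallest: 59, 48, 9 bp.

59, 48, 9 bp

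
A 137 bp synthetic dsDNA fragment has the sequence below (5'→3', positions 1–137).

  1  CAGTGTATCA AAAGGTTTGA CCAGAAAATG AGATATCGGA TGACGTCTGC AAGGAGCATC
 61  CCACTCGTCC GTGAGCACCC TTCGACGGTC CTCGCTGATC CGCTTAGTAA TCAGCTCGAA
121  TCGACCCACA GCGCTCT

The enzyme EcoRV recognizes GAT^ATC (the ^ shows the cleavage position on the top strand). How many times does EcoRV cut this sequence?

1

GATATC occurs starting at position 32.
EcoRV cuts at 1 site.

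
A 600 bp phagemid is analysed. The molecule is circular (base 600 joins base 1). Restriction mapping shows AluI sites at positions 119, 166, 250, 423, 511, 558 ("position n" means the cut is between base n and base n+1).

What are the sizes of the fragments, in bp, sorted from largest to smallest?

173, 161, 88, 84, 47, 47 bp

Circular molecule, 6 cuts → 6 fragments:
  166 − 119 = 47 bp
  250 − 166 = 84 bp
  423 − 250 = 173 bp
  511 − 423 = 88 bp
  558 − 511 = 47 bp
  wrap: 600 − 558 + 119 = 161 bp
Sorted largest to smallest: 173, 161, 88, 84, 47, 47 bp.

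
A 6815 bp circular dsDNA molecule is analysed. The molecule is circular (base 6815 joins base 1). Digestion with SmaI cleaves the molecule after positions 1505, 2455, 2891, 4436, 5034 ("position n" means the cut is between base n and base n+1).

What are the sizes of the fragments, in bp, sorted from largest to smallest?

3286, 1545, 950, 598, 436 bp

Circular molecule, 5 cuts → 5 fragments:
  2455 − 1505 = 950 bp
  2891 − 2455 = 436 bp
  4436 − 2891 = 1545 bp
  5034 − 4436 = 598 bp
  wrap: 6815 − 5034 + 1505 = 3286 bp
Sorted largest to smallest: 3286, 1545, 950, 598, 436 bp.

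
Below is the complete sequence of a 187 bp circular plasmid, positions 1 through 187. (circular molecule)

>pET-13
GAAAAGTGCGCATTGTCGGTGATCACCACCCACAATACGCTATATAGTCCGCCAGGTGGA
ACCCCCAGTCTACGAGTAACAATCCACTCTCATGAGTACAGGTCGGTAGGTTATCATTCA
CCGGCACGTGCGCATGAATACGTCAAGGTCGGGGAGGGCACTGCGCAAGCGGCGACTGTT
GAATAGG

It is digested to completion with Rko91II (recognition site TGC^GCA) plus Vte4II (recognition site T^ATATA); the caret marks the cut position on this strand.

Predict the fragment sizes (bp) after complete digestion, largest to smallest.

Rko91II sites (TGCGCA) start at positions 7, 129, 162.
Rko91II cuts after base 3 of each site, so after positions 9, 131, 164.
The Vte4II site (TATATA) starts at position 41.
Vte4II cuts after the first base of each site, so after position 41.
Combined cut positions: 9, 41, 131, 164.
Circular molecule, 4 cuts → 4 fragments:
  10–41 → 32 bp
  42–131 → 90 bp
  132–164 → 33 bp
  165–187 then 1–9 → 23 + 9 = 32 bp
Sorted largest to smallest: 90, 33, 32, 32 bp.

90, 33, 32, 32 bp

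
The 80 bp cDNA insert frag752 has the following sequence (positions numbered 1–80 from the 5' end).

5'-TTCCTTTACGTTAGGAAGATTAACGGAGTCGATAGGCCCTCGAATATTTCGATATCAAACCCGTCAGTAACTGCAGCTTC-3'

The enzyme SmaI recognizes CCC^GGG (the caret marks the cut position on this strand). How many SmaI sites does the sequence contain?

0

No occurrence of CCCGGG is present in the sequence.
SmaI does not cut: 0 sites.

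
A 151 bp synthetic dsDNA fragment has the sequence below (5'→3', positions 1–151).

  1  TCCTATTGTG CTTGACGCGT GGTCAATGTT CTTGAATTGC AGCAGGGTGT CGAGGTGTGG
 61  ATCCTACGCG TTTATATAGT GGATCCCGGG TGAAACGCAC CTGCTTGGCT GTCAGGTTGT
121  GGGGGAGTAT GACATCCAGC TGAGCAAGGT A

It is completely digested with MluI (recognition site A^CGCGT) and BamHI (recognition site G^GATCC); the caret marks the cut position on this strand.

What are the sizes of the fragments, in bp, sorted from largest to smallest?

70, 44, 15, 15, 7 bp

MluI sites (ACGCGT) start at positions 15, 66.
MluI cuts after the first base of each site, so after positions 15, 66.
BamHI sites (GGATCC) start at positions 59, 81.
BamHI cuts after the first base of each site, so after positions 59, 81.
Combined cut positions: 15, 59, 66, 81.
Linear molecule, 4 cuts → 5 fragments:
  1–15 → 15 bp
  16–59 → 44 bp
  60–66 → 7 bp
  67–81 → 15 bp
  82–151 → 70 bp
Sorted largest to smallest: 70, 44, 15, 15, 7 bp.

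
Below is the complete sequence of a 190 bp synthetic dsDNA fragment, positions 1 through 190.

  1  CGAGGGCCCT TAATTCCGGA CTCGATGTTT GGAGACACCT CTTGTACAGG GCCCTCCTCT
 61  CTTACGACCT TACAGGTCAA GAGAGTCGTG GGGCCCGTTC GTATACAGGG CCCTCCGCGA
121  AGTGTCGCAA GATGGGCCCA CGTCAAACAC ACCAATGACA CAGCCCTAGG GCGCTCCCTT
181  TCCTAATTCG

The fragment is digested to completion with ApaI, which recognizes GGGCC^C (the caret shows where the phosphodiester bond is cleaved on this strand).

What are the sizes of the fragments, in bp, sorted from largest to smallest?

52, 45, 42, 26, 17, 8 bp

ApaI sites (GGGCCC) start at positions 4, 49, 91, 108, 134.
ApaI cuts after base 5 of each site (before the last base), so after positions 8, 53, 95, 112, 138.
Linear molecule, 5 cuts → 6 fragments:
  1–8 → 8 bp
  9–53 → 45 bp
  54–95 → 42 bp
  96–112 → 17 bp
  113–138 → 26 bp
  139–190 → 52 bp
Sorted largest to smallest: 52, 45, 42, 26, 17, 8 bp.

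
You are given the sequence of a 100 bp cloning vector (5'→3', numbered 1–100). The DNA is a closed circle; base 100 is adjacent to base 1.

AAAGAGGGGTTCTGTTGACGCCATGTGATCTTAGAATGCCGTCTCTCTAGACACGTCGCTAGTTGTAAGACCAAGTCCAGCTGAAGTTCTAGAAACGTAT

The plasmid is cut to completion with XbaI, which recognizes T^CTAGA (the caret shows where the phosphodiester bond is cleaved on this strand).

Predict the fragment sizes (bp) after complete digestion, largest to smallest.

58, 42 bp

XbaI sites (TCTAGA) start at positions 46, 88.
XbaI cuts after the first base of each site, so after positions 46, 88.
Circular molecule, 2 cuts → 2 fragments:
  47–88 → 42 bp
  89–100 then 1–46 → 12 + 46 = 58 bp
Sorted largest to smallest: 58, 42 bp.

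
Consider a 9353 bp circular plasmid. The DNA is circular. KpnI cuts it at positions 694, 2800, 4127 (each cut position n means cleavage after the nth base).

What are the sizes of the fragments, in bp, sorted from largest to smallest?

Circular molecule, 3 cuts → 3 fragments:
  2800 − 694 = 2106 bp
  4127 − 2800 = 1327 bp
  wrap: 9353 − 4127 + 694 = 5920 bp
Sorted largest to smallest: 5920, 2106, 1327 bp.

5920, 2106, 1327 bp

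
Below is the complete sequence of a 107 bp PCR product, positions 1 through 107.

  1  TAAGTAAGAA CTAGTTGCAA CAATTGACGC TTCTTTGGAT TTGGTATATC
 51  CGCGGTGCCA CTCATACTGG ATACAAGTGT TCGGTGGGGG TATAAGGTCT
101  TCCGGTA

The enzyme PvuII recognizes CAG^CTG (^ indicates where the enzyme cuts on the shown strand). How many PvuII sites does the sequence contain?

No occurrence of CAGCTG is present in the sequence.
PvuII does not cut: 0 sites.

0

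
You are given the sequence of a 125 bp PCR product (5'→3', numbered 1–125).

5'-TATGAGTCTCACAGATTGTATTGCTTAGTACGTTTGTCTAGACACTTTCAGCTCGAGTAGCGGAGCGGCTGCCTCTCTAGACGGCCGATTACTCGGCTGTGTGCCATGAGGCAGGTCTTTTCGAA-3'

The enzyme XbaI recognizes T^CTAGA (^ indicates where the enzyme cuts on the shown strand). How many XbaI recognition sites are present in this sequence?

2

TCTAGA occurs starting at positions 37, 76.
XbaI cuts at 2 sites.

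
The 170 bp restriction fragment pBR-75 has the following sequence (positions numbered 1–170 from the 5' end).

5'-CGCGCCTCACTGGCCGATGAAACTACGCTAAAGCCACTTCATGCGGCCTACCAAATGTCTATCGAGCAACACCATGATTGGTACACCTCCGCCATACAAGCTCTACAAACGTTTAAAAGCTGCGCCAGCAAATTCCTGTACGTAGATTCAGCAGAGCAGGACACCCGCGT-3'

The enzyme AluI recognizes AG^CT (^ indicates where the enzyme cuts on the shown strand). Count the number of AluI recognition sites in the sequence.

2

AGCT occurs starting at positions 99, 118.
AluI cuts at 2 sites.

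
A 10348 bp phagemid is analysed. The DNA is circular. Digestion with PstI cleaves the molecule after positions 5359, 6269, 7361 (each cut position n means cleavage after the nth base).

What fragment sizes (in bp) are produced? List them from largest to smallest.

8346, 1092, 910 bp

Circular molecule, 3 cuts → 3 fragments:
  6269 − 5359 = 910 bp
  7361 − 6269 = 1092 bp
  wrap: 10348 − 7361 + 5359 = 8346 bp
Sorted largest to smallest: 8346, 1092, 910 bp.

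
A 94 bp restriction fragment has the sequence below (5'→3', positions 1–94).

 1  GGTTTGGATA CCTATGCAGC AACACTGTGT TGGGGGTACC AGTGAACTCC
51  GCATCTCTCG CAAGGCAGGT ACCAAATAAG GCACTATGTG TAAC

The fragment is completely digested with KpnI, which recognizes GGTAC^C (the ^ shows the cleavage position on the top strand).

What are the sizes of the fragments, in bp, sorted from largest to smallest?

39, 33, 22 bp

KpnI sites (GGTACC) start at positions 35, 68.
KpnI cuts after base 5 of each site (before the last base), so after positions 39, 72.
Linear molecule, 2 cuts → 3 fragments:
  1–39 → 39 bp
  40–72 → 33 bp
  73–94 → 22 bp
Sorted largest to smallest: 39, 33, 22 bp.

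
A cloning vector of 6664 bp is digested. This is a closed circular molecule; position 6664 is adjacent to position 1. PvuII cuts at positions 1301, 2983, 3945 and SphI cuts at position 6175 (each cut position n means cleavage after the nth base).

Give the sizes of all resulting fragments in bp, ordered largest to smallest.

2230, 1790, 1682, 962 bp

Combined cut positions (sorted): 1301, 2983, 3945, 6175.
Circular molecule, 4 cuts → 4 fragments:
  2983 − 1301 = 1682 bp
  3945 − 2983 = 962 bp
  6175 − 3945 = 2230 bp
  wrap: 6664 − 6175 + 1301 = 1790 bp
Sorted largest to smallest: 2230, 1790, 1682, 962 bp.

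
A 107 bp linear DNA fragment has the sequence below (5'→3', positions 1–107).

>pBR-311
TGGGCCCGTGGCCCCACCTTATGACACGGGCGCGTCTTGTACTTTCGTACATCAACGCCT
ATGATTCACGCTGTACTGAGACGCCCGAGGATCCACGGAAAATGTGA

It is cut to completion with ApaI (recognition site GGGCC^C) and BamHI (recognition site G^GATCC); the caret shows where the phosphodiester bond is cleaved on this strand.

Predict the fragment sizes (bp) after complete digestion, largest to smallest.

The ApaI site (GGGCCC) starts at position 2.
ApaI cuts after base 5 of each site (before the last base), so after position 6.
The BamHI site (GGATCC) starts at position 89.
BamHI cuts after the first base of each site, so after position 89.
Combined cut positions: 6, 89.
Linear molecule, 2 cuts → 3 fragments:
  1–6 → 6 bp
  7–89 → 83 bp
  90–107 → 18 bp
Sorted largest to smallest: 83, 18, 6 bp.

83, 18, 6 bp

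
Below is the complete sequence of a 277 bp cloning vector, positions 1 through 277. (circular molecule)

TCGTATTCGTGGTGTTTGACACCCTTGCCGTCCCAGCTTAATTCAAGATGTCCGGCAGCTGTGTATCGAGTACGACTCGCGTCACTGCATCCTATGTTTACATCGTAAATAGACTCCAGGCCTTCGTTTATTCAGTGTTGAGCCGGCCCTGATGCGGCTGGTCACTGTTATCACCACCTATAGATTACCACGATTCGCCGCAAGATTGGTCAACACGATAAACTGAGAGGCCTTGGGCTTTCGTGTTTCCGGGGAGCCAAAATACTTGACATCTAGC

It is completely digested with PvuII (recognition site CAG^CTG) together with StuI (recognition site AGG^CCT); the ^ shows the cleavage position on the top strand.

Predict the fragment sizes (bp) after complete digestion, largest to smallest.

110, 105, 62 bp

The PvuII site (CAGCTG) starts at position 56.
PvuII cuts after base 3 of each site, so after position 58.
StuI sites (AGGCCT) start at positions 118, 228.
StuI cuts after base 3 of each site, so after positions 120, 230.
Combined cut positions: 58, 120, 230.
Circular molecule, 3 cuts → 3 fragments:
  59–120 → 62 bp
  121–230 → 110 bp
  231–277 then 1–58 → 47 + 58 = 105 bp
Sorted largest to smallest: 110, 105, 62 bp.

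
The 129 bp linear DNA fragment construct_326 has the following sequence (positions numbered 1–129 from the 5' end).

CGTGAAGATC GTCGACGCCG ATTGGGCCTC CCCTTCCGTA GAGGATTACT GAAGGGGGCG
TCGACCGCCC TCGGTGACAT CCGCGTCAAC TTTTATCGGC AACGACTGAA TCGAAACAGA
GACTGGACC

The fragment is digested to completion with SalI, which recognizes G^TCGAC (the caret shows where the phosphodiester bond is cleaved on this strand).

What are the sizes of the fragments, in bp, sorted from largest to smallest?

69, 49, 11 bp

SalI sites (GTCGAC) start at positions 11, 60.
SalI cuts after the first base of each site, so after positions 11, 60.
Linear molecule, 2 cuts → 3 fragments:
  1–11 → 11 bp
  12–60 → 49 bp
  61–129 → 69 bp
Sorted largest to smallest: 69, 49, 11 bp.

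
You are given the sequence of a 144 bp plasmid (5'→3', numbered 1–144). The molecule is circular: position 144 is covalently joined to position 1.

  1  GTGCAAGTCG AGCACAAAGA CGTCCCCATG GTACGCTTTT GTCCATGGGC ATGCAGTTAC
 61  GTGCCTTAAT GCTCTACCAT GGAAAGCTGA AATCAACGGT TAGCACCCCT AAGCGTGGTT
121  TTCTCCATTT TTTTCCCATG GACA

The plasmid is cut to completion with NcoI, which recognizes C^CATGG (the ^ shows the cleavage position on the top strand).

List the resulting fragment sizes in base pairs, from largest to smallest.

59, 34, 34, 17 bp

NcoI sites (CCATGG) start at positions 26, 43, 77, 136.
NcoI cuts after the first base of each site, so after positions 26, 43, 77, 136.
Circular molecule, 4 cuts → 4 fragments:
  27–43 → 17 bp
  44–77 → 34 bp
  78–136 → 59 bp
  137–144 then 1–26 → 8 + 26 = 34 bp
Sorted largest to smallest: 59, 34, 34, 17 bp.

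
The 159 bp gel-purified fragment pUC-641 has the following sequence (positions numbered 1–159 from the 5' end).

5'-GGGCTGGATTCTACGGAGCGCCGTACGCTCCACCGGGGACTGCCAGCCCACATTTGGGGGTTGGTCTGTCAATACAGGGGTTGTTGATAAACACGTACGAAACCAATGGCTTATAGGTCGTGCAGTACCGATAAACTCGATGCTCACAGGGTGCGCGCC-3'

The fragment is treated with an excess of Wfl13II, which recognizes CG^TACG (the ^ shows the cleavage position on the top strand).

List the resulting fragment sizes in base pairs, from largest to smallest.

Wfl13II sites (CGTACG) start at positions 22, 94.
Wfl13II cuts after base 2 of each site, so after positions 23, 95.
Linear molecule, 2 cuts → 3 fragments:
  1–23 → 23 bp
  24–95 → 72 bp
  96–159 → 64 bp
Sorted largest to smallest: 72, 64, 23 bp.

72, 64, 23 bp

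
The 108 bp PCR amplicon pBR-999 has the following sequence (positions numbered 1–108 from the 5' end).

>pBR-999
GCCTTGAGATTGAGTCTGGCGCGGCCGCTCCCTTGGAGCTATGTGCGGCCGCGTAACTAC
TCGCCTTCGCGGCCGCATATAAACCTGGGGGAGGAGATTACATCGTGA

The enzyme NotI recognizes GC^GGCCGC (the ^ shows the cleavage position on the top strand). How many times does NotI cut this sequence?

GCGGCCGC occurs starting at positions 21, 45, 69.
NotI cuts at 3 sites.

3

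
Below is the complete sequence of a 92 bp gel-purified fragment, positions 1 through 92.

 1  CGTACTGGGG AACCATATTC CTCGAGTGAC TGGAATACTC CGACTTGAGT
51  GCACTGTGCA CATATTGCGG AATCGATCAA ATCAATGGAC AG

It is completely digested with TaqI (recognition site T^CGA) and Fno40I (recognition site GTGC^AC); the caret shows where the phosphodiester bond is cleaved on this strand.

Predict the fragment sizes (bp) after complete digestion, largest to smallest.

TaqI sites (TCGA) start at positions 22, 73.
TaqI cuts after the first base of each site, so after positions 22, 73.
Fno40I sites (GTGCAC) start at positions 49, 56.
Fno40I cuts after base 4 of each site, so after positions 52, 59.
Combined cut positions: 22, 52, 59, 73.
Linear molecule, 4 cuts → 5 fragments:
  1–22 → 22 bp
  23–52 → 30 bp
  53–59 → 7 bp
  60–73 → 14 bp
  74–92 → 19 bp
Sorted largest to smallest: 30, 22, 19, 14, 7 bp.

30, 22, 19, 14, 7 bp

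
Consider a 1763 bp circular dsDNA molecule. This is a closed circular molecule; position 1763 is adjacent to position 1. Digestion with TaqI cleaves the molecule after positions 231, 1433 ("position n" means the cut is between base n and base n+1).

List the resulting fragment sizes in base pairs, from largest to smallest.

1202, 561 bp

Circular molecule, 2 cuts → 2 fragments:
  1433 − 231 = 1202 bp
  wrap: 1763 − 1433 + 231 = 561 bp
Sorted largest to smallest: 1202, 561 bp.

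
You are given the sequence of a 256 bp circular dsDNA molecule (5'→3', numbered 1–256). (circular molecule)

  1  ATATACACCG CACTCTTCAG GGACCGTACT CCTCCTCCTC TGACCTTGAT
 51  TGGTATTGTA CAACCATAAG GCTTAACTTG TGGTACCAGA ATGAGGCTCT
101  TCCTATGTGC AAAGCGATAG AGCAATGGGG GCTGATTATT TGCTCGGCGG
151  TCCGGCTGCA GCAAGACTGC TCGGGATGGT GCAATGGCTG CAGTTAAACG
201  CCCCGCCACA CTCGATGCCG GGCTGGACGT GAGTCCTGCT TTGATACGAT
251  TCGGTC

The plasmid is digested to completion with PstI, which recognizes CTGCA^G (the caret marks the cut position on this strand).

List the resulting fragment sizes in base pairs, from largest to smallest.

224, 32 bp

PstI sites (CTGCAG) start at positions 156, 188.
PstI cuts after base 5 of each site (before the last base), so after positions 160, 192.
Circular molecule, 2 cuts → 2 fragments:
  161–192 → 32 bp
  193–256 then 1–160 → 64 + 160 = 224 bp
Sorted largest to smallest: 224, 32 bp.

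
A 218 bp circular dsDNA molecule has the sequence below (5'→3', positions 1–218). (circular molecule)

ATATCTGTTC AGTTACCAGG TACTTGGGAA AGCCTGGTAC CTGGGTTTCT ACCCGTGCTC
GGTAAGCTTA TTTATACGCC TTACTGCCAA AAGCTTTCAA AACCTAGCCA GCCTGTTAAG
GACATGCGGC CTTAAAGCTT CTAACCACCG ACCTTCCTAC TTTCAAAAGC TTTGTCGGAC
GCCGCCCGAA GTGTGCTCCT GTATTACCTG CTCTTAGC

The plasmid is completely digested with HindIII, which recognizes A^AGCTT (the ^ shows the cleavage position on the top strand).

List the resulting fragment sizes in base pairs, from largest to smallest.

HindIII sites (AAGCTT) start at positions 64, 91, 135, 167.
HindIII cuts after the first base of each site, so after positions 64, 91, 135, 167.
Circular molecule, 4 cuts → 4 fragments:
  65–91 → 27 bp
  92–135 → 44 bp
  136–167 → 32 bp
  168–218 then 1–64 → 51 + 64 = 115 bp
Sorted largest to smallest: 115, 44, 32, 27 bp.

115, 44, 32, 27 bp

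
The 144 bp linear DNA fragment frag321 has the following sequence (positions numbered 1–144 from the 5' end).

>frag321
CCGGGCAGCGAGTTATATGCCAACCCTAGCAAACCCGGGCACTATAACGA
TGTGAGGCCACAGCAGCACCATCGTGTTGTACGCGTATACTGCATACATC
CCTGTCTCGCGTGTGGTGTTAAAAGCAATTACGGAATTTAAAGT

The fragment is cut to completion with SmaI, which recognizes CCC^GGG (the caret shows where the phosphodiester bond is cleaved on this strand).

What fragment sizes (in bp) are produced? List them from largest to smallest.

The SmaI site (CCCGGG) starts at position 34.
SmaI cuts after base 3 of each site, so after position 36.
Linear molecule, 1 cut → 2 fragments:
  1–36 → 36 bp
  37–144 → 108 bp
Sorted largest to smallest: 108, 36 bp.

108, 36 bp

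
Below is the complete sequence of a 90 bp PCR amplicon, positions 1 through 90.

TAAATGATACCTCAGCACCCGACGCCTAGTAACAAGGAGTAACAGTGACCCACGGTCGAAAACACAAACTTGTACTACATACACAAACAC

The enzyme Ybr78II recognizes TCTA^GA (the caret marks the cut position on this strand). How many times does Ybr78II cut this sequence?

No occurrence of TCTAGA is present in the sequence.
Ybr78II does not cut: 0 sites.

0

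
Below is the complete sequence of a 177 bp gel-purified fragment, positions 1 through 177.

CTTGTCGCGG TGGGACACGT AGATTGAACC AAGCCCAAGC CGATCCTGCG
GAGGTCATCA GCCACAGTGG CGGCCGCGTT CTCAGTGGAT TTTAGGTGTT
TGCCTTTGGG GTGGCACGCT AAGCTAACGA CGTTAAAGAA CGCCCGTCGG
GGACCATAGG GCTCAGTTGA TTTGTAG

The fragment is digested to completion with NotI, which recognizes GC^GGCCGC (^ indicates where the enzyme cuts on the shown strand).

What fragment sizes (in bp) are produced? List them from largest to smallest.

106, 71 bp

The NotI site (GCGGCCGC) starts at position 70.
NotI cuts after base 2 of each site, so after position 71.
Linear molecule, 1 cut → 2 fragments:
  1–71 → 71 bp
  72–177 → 106 bp
Sorted largest to smallest: 106, 71 bp.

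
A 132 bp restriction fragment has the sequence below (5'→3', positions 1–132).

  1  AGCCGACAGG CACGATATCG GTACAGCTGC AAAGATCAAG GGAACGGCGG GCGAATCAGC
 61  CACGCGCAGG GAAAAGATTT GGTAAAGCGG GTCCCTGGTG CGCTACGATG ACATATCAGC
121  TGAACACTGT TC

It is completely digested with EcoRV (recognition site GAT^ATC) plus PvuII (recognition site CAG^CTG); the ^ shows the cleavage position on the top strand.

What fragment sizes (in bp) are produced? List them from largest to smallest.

93, 16, 13, 10 bp

The EcoRV site (GATATC) starts at position 14.
EcoRV cuts after base 3 of each site, so after position 16.
PvuII sites (CAGCTG) start at positions 24, 117.
PvuII cuts after base 3 of each site, so after positions 26, 119.
Combined cut positions: 16, 26, 119.
Linear molecule, 3 cuts → 4 fragments:
  1–16 → 16 bp
  17–26 → 10 bp
  27–119 → 93 bp
  120–132 → 13 bp
Sorted largest to smallest: 93, 16, 13, 10 bp.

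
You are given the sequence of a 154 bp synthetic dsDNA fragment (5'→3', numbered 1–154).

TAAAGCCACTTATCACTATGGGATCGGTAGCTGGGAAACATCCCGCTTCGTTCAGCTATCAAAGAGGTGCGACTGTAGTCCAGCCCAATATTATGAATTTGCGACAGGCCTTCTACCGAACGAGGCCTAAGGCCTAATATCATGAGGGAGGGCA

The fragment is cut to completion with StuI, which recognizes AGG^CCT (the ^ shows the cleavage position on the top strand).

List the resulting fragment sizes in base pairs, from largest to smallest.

108, 22, 17, 7 bp

StuI sites (AGGCCT) start at positions 106, 123, 130.
StuI cuts after base 3 of each site, so after positions 108, 125, 132.
Linear molecule, 3 cuts → 4 fragments:
  1–108 → 108 bp
  109–125 → 17 bp
  126–132 → 7 bp
  133–154 → 22 bp
Sorted largest to smallest: 108, 22, 17, 7 bp.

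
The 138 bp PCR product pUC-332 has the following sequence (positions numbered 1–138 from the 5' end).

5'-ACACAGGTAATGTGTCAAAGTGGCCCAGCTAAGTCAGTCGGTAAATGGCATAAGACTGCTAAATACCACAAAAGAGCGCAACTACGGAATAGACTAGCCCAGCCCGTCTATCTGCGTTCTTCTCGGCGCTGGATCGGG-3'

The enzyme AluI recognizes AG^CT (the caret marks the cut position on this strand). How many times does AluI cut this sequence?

1

AGCT occurs starting at position 27.
AluI cuts at 1 site.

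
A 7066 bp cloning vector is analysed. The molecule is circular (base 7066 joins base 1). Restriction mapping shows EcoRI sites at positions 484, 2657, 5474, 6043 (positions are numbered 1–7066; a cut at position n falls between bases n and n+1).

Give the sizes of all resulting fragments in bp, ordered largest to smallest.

2817, 2173, 1507, 569 bp

Circular molecule, 4 cuts → 4 fragments:
  2657 − 484 = 2173 bp
  5474 − 2657 = 2817 bp
  6043 − 5474 = 569 bp
  wrap: 7066 − 6043 + 484 = 1507 bp
Sorted largest to smallest: 2817, 2173, 1507, 569 bp.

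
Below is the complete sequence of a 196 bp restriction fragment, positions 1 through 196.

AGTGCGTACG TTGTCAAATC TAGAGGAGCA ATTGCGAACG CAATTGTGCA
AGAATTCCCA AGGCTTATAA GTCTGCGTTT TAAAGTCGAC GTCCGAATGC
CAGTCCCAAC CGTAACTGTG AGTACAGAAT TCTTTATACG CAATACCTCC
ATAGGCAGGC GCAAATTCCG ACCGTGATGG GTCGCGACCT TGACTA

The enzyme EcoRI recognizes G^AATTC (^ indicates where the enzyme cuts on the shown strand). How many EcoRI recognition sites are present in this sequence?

2

GAATTC occurs starting at positions 52, 127.
EcoRI cuts at 2 sites.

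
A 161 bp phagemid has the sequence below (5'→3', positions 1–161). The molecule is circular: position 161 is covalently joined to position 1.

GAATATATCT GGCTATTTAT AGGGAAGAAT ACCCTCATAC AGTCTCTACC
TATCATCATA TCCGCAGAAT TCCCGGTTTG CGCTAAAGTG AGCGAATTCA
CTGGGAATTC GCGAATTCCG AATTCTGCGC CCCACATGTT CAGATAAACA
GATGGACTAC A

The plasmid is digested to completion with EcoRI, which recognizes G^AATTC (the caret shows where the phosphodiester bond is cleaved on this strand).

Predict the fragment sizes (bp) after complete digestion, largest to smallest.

EcoRI sites (GAATTC) start at positions 67, 94, 105, 113, 120.
EcoRI cuts after the first base of each site, so after positions 67, 94, 105, 113, 120.
Circular molecule, 5 cuts → 5 fragments:
  68–94 → 27 bp
  95–105 → 11 bp
  106–113 → 8 bp
  114–120 → 7 bp
  121–161 then 1–67 → 41 + 67 = 108 bp
Sorted largest to smallest: 108, 27, 11, 8, 7 bp.

108, 27, 11, 8, 7 bp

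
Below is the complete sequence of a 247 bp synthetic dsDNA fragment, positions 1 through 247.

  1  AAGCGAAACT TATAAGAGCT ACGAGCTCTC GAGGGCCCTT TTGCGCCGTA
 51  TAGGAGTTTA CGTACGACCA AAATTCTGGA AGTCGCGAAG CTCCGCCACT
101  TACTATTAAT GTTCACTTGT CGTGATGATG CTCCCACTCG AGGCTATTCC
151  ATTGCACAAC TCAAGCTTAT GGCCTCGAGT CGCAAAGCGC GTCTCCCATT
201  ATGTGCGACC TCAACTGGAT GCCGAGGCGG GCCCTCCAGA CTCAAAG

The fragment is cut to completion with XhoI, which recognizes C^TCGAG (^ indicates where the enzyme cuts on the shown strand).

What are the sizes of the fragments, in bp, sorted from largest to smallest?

109, 73, 37, 28 bp

XhoI sites (CTCGAG) start at positions 28, 137, 174.
XhoI cuts after the first base of each site, so after positions 28, 137, 174.
Linear molecule, 3 cuts → 4 fragments:
  1–28 → 28 bp
  29–137 → 109 bp
  138–174 → 37 bp
  175–247 → 73 bp
Sorted largest to smallest: 109, 73, 37, 28 bp.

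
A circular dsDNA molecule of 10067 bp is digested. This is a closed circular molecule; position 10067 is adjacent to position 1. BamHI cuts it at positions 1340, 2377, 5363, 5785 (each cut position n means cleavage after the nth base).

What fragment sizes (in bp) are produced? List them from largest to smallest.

5622, 2986, 1037, 422 bp

Circular molecule, 4 cuts → 4 fragments:
  2377 − 1340 = 1037 bp
  5363 − 2377 = 2986 bp
  5785 − 5363 = 422 bp
  wrap: 10067 − 5785 + 1340 = 5622 bp
Sorted largest to smallest: 5622, 2986, 1037, 422 bp.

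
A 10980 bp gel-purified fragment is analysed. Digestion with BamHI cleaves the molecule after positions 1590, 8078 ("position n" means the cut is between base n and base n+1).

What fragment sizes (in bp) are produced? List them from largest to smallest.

6488, 2902, 1590 bp

Linear molecule, 2 cuts → 3 fragments:
  1590 − 0 = 1590 bp
  8078 − 1590 = 6488 bp
  10980 − 8078 = 2902 bp
Sorted largest to smallest: 6488, 2902, 1590 bp.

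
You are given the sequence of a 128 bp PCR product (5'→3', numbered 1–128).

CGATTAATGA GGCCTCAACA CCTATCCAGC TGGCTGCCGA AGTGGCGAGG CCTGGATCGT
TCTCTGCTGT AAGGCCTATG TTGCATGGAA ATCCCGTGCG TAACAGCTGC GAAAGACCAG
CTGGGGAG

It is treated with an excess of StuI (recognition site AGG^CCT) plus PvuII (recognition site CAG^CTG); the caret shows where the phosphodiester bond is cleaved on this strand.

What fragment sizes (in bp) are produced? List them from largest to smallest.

32, 24, 21, 17, 14, 12, 8 bp

StuI sites (AGGCCT) start at positions 10, 48, 72.
StuI cuts after base 3 of each site, so after positions 12, 50, 74.
PvuII sites (CAGCTG) start at positions 27, 104, 118.
PvuII cuts after base 3 of each site, so after positions 29, 106, 120.
Combined cut positions: 12, 29, 50, 74, 106, 120.
Linear molecule, 6 cuts → 7 fragments:
  1–12 → 12 bp
  13–29 → 17 bp
  30–50 → 21 bp
  51–74 → 24 bp
  75–106 → 32 bp
  107–120 → 14 bp
  121–128 → 8 bp
Sorted largest to smallest: 32, 24, 21, 17, 14, 12, 8 bp.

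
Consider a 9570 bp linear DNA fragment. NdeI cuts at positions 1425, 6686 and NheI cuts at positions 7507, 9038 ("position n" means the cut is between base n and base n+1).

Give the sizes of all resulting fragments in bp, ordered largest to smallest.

5261, 1531, 1425, 821, 532 bp

Combined cut positions (sorted): 1425, 6686, 7507, 9038.
Linear molecule, 4 cuts → 5 fragments:
  1425 − 0 = 1425 bp
  6686 − 1425 = 5261 bp
  7507 − 6686 = 821 bp
  9038 − 7507 = 1531 bp
  9570 − 9038 = 532 bp
Sorted largest to smallest: 5261, 1531, 1425, 821, 532 bp.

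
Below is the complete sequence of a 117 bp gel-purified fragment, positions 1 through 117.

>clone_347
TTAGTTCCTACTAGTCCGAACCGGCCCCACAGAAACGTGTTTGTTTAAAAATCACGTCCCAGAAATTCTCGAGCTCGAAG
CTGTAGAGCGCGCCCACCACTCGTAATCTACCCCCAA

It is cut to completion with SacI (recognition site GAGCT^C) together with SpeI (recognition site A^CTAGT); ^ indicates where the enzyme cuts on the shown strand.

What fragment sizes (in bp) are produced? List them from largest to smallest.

65, 42, 10 bp

The SacI site (GAGCTC) starts at position 71.
SacI cuts after base 5 of each site (before the last base), so after position 75.
The SpeI site (ACTAGT) starts at position 10.
SpeI cuts after the first base of each site, so after position 10.
Combined cut positions: 10, 75.
Linear molecule, 2 cuts → 3 fragments:
  1–10 → 10 bp
  11–75 → 65 bp
  76–117 → 42 bp
Sorted largest to smallest: 65, 42, 10 bp.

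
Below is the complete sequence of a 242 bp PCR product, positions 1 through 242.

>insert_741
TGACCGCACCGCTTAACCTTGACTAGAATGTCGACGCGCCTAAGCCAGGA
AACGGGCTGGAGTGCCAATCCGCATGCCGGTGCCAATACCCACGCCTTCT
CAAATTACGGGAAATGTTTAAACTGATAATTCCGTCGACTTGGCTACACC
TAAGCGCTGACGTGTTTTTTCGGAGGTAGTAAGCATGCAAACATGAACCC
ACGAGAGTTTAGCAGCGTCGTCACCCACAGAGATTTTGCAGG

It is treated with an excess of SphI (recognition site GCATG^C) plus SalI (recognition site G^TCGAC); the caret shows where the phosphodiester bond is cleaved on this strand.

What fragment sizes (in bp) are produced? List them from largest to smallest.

58, 55, 53, 46, 30 bp

SphI sites (GCATGC) start at positions 72, 183.
SphI cuts after base 5 of each site (before the last base), so after positions 76, 187.
SalI sites (GTCGAC) start at positions 30, 134.
SalI cuts after the first base of each site, so after positions 30, 134.
Combined cut positions: 30, 76, 134, 187.
Linear molecule, 4 cuts → 5 fragments:
  1–30 → 30 bp
  31–76 → 46 bp
  77–134 → 58 bp
  135–187 → 53 bp
  188–242 → 55 bp
Sorted largest to smallest: 58, 55, 53, 46, 30 bp.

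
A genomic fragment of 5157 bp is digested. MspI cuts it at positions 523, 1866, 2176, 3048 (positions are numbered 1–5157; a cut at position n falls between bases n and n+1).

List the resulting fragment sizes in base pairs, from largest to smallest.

Linear molecule, 4 cuts → 5 fragments:
  523 − 0 = 523 bp
  1866 − 523 = 1343 bp
  2176 − 1866 = 310 bp
  3048 − 2176 = 872 bp
  5157 − 3048 = 2109 bp
Sorted largest to smallest: 2109, 1343, 872, 523, 310 bp.

2109, 1343, 872, 523, 310 bp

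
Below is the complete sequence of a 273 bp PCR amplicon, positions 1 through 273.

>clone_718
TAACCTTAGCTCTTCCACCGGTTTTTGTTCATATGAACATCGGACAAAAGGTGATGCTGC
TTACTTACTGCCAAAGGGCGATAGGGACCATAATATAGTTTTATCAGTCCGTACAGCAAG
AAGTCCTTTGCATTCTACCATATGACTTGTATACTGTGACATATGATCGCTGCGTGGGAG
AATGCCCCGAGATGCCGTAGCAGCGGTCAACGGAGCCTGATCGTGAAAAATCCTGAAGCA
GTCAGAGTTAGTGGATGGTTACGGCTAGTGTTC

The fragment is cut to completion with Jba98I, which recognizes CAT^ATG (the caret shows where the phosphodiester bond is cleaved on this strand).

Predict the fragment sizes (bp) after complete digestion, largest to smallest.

111, 109, 32, 21 bp

Jba98I sites (CATATG) start at positions 30, 139, 160.
Jba98I cuts after base 3 of each site, so after positions 32, 141, 162.
Linear molecule, 3 cuts → 4 fragments:
  1–32 → 32 bp
  33–141 → 109 bp
  142–162 → 21 bp
  163–273 → 111 bp
Sorted largest to smallest: 111, 109, 32, 21 bp.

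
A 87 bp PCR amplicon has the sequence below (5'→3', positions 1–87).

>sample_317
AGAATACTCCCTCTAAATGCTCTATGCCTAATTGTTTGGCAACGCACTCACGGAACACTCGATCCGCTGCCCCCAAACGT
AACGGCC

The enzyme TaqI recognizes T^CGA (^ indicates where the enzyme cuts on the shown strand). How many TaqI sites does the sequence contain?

1

TCGA occurs starting at position 59.
TaqI cuts at 1 site.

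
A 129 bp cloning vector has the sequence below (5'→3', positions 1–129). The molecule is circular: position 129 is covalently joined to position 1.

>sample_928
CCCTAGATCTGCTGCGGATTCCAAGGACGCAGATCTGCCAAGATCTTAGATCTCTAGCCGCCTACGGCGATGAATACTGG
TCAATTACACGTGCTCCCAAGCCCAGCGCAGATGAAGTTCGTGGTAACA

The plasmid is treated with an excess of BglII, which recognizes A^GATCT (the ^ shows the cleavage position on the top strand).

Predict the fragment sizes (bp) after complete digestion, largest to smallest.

86, 26, 10, 7 bp

BglII sites (AGATCT) start at positions 5, 31, 41, 48.
BglII cuts after the first base of each site, so after positions 5, 31, 41, 48.
Circular molecule, 4 cuts → 4 fragments:
  6–31 → 26 bp
  32–41 → 10 bp
  42–48 → 7 bp
  49–129 then 1–5 → 81 + 5 = 86 bp
Sorted largest to smallest: 86, 26, 10, 7 bp.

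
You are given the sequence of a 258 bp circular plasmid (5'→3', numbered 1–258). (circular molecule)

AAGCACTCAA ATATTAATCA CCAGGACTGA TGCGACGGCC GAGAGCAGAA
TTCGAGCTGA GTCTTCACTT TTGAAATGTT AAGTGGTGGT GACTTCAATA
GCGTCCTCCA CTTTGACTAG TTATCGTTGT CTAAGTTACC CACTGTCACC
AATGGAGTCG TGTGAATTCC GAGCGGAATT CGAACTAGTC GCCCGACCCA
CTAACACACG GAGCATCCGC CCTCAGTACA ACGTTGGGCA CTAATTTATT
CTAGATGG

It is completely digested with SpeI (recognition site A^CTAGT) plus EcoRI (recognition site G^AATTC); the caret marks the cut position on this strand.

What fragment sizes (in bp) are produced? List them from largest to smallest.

122, 68, 48, 12, 8 bp

SpeI sites (ACTAGT) start at positions 116, 184.
SpeI cuts after the first base of each site, so after positions 116, 184.
EcoRI sites (GAATTC) start at positions 48, 164, 176.
EcoRI cuts after the first base of each site, so after positions 48, 164, 176.
Combined cut positions: 48, 116, 164, 176, 184.
Circular molecule, 5 cuts → 5 fragments:
  49–116 → 68 bp
  117–164 → 48 bp
  165–176 → 12 bp
  177–184 → 8 bp
  185–258 then 1–48 → 74 + 48 = 122 bp
Sorted largest to smallest: 122, 68, 48, 12, 8 bp.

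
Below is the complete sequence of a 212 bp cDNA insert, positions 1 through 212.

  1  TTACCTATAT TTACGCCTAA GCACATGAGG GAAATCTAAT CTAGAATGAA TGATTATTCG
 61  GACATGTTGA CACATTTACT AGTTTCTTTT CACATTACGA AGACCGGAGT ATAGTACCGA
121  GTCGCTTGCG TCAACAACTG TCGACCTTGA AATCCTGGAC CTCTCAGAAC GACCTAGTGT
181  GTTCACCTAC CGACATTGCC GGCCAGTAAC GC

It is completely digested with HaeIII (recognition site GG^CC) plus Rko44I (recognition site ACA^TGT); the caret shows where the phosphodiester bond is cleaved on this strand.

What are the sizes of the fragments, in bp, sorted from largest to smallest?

138, 64, 10 bp

The HaeIII site (GGCC) starts at position 201.
HaeIII cuts after base 2 of each site, so after position 202.
The Rko44I site (ACATGT) starts at position 62.
Rko44I cuts after base 3 of each site, so after position 64.
Combined cut positions: 64, 202.
Linear molecule, 2 cuts → 3 fragments:
  1–64 → 64 bp
  65–202 → 138 bp
  203–212 → 10 bp
Sorted largest to smallest: 138, 64, 10 bp.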